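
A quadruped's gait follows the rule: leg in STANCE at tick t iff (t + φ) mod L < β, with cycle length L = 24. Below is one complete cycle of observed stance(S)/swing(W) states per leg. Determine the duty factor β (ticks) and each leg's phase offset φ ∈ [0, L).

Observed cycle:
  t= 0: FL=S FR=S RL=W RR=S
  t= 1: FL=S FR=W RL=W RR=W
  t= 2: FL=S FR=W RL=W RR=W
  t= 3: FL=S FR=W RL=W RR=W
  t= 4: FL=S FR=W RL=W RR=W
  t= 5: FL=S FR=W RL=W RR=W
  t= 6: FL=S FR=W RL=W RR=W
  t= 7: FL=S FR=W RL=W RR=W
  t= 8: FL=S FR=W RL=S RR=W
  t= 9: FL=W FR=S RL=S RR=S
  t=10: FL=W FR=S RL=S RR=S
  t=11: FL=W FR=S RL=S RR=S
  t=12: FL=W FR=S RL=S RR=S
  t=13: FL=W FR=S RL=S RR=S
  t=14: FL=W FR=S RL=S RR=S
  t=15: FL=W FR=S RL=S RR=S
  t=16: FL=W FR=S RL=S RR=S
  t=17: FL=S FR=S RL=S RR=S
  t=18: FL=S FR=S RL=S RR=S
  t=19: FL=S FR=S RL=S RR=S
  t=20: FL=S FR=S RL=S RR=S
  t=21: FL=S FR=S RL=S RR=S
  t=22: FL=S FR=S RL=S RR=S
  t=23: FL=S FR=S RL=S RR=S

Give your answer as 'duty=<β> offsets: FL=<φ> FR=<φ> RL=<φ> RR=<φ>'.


duty β = stance ticks per leg = 16
FL: stance ticks = 16; W→S at t=17 → φ=7
FR: stance ticks = 16; W→S at t=9 → φ=15
RL: stance ticks = 16; W→S at t=8 → φ=16
RR: stance ticks = 16; W→S at t=9 → φ=15

duty=16 offsets: FL=7 FR=15 RL=16 RR=15


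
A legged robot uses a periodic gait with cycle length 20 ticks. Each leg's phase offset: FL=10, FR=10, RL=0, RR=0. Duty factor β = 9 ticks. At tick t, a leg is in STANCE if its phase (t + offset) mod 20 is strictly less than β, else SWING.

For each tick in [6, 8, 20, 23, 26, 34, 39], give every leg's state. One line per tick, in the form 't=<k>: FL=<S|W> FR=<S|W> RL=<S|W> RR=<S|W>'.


t=6: FL=W FR=W RL=S RR=S
t=8: FL=W FR=W RL=S RR=S
t=20: FL=W FR=W RL=S RR=S
t=23: FL=W FR=W RL=S RR=S
t=26: FL=W FR=W RL=S RR=S
t=34: FL=S FR=S RL=W RR=W
t=39: FL=W FR=W RL=W RR=W

t=6: phase=(16,16,6,6) vs β=9 → FL=W FR=W RL=S RR=S
t=8: phase=(18,18,8,8) vs β=9 → FL=W FR=W RL=S RR=S
t=20: phase=(10,10,0,0) vs β=9 → FL=W FR=W RL=S RR=S
t=23: phase=(13,13,3,3) vs β=9 → FL=W FR=W RL=S RR=S
t=26: phase=(16,16,6,6) vs β=9 → FL=W FR=W RL=S RR=S
t=34: phase=(4,4,14,14) vs β=9 → FL=S FR=S RL=W RR=W
t=39: phase=(9,9,19,19) vs β=9 → FL=W FR=W RL=W RR=W


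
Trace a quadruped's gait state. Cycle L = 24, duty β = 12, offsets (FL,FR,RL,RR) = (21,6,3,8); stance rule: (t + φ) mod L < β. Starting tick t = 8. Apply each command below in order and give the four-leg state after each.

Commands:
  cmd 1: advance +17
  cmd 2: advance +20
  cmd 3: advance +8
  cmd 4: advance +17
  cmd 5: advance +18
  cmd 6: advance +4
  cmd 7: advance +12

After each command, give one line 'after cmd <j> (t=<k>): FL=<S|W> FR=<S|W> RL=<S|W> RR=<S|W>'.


start t=8: FL=S FR=W RL=S RR=W
cmd 1: advance +17 → t=25, phase=(22,7,4,9) → FL=W FR=S RL=S RR=S
cmd 2: advance +20 → t=45, phase=(18,3,0,5) → FL=W FR=S RL=S RR=S
cmd 3: advance +8 → t=53, phase=(2,11,8,13) → FL=S FR=S RL=S RR=W
cmd 4: advance +17 → t=70, phase=(19,4,1,6) → FL=W FR=S RL=S RR=S
cmd 5: advance +18 → t=88, phase=(13,22,19,0) → FL=W FR=W RL=W RR=S
cmd 6: advance +4 → t=92, phase=(17,2,23,4) → FL=W FR=S RL=W RR=S
cmd 7: advance +12 → t=104, phase=(5,14,11,16) → FL=S FR=W RL=S RR=W

after cmd 1 (t=25): FL=W FR=S RL=S RR=S
after cmd 2 (t=45): FL=W FR=S RL=S RR=S
after cmd 3 (t=53): FL=S FR=S RL=S RR=W
after cmd 4 (t=70): FL=W FR=S RL=S RR=S
after cmd 5 (t=88): FL=W FR=W RL=W RR=S
after cmd 6 (t=92): FL=W FR=S RL=W RR=S
after cmd 7 (t=104): FL=S FR=W RL=S RR=W


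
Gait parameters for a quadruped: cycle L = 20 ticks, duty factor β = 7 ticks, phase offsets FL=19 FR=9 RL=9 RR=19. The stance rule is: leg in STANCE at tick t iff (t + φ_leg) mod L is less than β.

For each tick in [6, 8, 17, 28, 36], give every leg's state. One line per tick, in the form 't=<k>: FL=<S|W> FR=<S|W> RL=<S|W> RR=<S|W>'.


t=6: FL=S FR=W RL=W RR=S
t=8: FL=W FR=W RL=W RR=W
t=17: FL=W FR=S RL=S RR=W
t=28: FL=W FR=W RL=W RR=W
t=36: FL=W FR=S RL=S RR=W

t=6: phase=(5,15,15,5) vs β=7 → FL=S FR=W RL=W RR=S
t=8: phase=(7,17,17,7) vs β=7 → FL=W FR=W RL=W RR=W
t=17: phase=(16,6,6,16) vs β=7 → FL=W FR=S RL=S RR=W
t=28: phase=(7,17,17,7) vs β=7 → FL=W FR=W RL=W RR=W
t=36: phase=(15,5,5,15) vs β=7 → FL=W FR=S RL=S RR=W


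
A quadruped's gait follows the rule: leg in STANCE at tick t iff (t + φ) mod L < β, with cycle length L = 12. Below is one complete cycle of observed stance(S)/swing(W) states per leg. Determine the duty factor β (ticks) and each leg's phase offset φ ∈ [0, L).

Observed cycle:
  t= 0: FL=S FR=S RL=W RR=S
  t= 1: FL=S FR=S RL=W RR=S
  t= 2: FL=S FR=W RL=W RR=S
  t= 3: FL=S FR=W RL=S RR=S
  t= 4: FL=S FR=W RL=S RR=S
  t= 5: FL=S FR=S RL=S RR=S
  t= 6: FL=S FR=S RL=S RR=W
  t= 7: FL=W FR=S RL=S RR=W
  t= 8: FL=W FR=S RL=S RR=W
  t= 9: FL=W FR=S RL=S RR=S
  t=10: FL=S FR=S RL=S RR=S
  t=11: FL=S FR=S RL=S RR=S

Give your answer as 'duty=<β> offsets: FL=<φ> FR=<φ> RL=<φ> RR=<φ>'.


duty β = stance ticks per leg = 9
FL: stance ticks = 9; W→S at t=10 → φ=2
FR: stance ticks = 9; W→S at t=5 → φ=7
RL: stance ticks = 9; W→S at t=3 → φ=9
RR: stance ticks = 9; W→S at t=9 → φ=3

duty=9 offsets: FL=2 FR=7 RL=9 RR=3


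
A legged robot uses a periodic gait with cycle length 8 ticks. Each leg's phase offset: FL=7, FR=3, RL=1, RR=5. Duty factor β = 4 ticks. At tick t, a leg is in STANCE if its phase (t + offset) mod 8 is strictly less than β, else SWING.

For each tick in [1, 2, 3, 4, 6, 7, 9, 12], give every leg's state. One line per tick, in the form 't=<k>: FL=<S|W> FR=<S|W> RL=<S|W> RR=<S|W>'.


t=1: FL=S FR=W RL=S RR=W
t=2: FL=S FR=W RL=S RR=W
t=3: FL=S FR=W RL=W RR=S
t=4: FL=S FR=W RL=W RR=S
t=6: FL=W FR=S RL=W RR=S
t=7: FL=W FR=S RL=S RR=W
t=9: FL=S FR=W RL=S RR=W
t=12: FL=S FR=W RL=W RR=S

t=1: phase=(0,4,2,6) vs β=4 → FL=S FR=W RL=S RR=W
t=2: phase=(1,5,3,7) vs β=4 → FL=S FR=W RL=S RR=W
t=3: phase=(2,6,4,0) vs β=4 → FL=S FR=W RL=W RR=S
t=4: phase=(3,7,5,1) vs β=4 → FL=S FR=W RL=W RR=S
t=6: phase=(5,1,7,3) vs β=4 → FL=W FR=S RL=W RR=S
t=7: phase=(6,2,0,4) vs β=4 → FL=W FR=S RL=S RR=W
t=9: phase=(0,4,2,6) vs β=4 → FL=S FR=W RL=S RR=W
t=12: phase=(3,7,5,1) vs β=4 → FL=S FR=W RL=W RR=S


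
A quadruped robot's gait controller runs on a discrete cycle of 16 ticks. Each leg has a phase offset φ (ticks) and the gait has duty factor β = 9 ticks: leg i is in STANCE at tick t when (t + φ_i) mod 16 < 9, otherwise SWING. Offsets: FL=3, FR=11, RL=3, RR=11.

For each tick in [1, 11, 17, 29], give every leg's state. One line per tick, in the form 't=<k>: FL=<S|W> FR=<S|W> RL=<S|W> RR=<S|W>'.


t=1: phase=(4,12,4,12) vs β=9 → FL=S FR=W RL=S RR=W
t=11: phase=(14,6,14,6) vs β=9 → FL=W FR=S RL=W RR=S
t=17: phase=(4,12,4,12) vs β=9 → FL=S FR=W RL=S RR=W
t=29: phase=(0,8,0,8) vs β=9 → FL=S FR=S RL=S RR=S

t=1: FL=S FR=W RL=S RR=W
t=11: FL=W FR=S RL=W RR=S
t=17: FL=S FR=W RL=S RR=W
t=29: FL=S FR=S RL=S RR=S


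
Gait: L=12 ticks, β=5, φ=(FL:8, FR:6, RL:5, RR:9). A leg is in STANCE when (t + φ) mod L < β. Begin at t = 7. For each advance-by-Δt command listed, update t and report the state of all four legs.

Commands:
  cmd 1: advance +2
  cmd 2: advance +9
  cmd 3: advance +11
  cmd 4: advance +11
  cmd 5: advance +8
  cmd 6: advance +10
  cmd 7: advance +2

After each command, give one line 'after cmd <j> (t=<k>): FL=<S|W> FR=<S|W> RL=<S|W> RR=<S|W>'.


after cmd 1 (t=9): FL=W FR=S RL=S RR=W
after cmd 2 (t=18): FL=S FR=S RL=W RR=S
after cmd 3 (t=29): FL=S FR=W RL=W RR=S
after cmd 4 (t=40): FL=S FR=W RL=W RR=S
after cmd 5 (t=48): FL=W FR=W RL=W RR=W
after cmd 6 (t=58): FL=W FR=S RL=S RR=W
after cmd 7 (t=60): FL=W FR=W RL=W RR=W

start t=7: FL=S FR=S RL=S RR=S
cmd 1: advance +2 → t=9, phase=(5,3,2,6) → FL=W FR=S RL=S RR=W
cmd 2: advance +9 → t=18, phase=(2,0,11,3) → FL=S FR=S RL=W RR=S
cmd 3: advance +11 → t=29, phase=(1,11,10,2) → FL=S FR=W RL=W RR=S
cmd 4: advance +11 → t=40, phase=(0,10,9,1) → FL=S FR=W RL=W RR=S
cmd 5: advance +8 → t=48, phase=(8,6,5,9) → FL=W FR=W RL=W RR=W
cmd 6: advance +10 → t=58, phase=(6,4,3,7) → FL=W FR=S RL=S RR=W
cmd 7: advance +2 → t=60, phase=(8,6,5,9) → FL=W FR=W RL=W RR=W


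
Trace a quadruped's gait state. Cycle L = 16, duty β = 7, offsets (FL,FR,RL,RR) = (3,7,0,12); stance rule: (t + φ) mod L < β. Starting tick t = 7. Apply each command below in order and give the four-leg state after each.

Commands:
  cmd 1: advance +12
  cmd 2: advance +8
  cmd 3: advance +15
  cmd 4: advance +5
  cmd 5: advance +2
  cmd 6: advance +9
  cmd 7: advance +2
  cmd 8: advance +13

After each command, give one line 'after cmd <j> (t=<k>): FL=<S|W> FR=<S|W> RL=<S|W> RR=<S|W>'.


start t=7: FL=W FR=W RL=W RR=S
cmd 1: advance +12 → t=19, phase=(6,10,3,15) → FL=S FR=W RL=S RR=W
cmd 2: advance +8 → t=27, phase=(14,2,11,7) → FL=W FR=S RL=W RR=W
cmd 3: advance +15 → t=42, phase=(13,1,10,6) → FL=W FR=S RL=W RR=S
cmd 4: advance +5 → t=47, phase=(2,6,15,11) → FL=S FR=S RL=W RR=W
cmd 5: advance +2 → t=49, phase=(4,8,1,13) → FL=S FR=W RL=S RR=W
cmd 6: advance +9 → t=58, phase=(13,1,10,6) → FL=W FR=S RL=W RR=S
cmd 7: advance +2 → t=60, phase=(15,3,12,8) → FL=W FR=S RL=W RR=W
cmd 8: advance +13 → t=73, phase=(12,0,9,5) → FL=W FR=S RL=W RR=S

after cmd 1 (t=19): FL=S FR=W RL=S RR=W
after cmd 2 (t=27): FL=W FR=S RL=W RR=W
after cmd 3 (t=42): FL=W FR=S RL=W RR=S
after cmd 4 (t=47): FL=S FR=S RL=W RR=W
after cmd 5 (t=49): FL=S FR=W RL=S RR=W
after cmd 6 (t=58): FL=W FR=S RL=W RR=S
after cmd 7 (t=60): FL=W FR=S RL=W RR=W
after cmd 8 (t=73): FL=W FR=S RL=W RR=S


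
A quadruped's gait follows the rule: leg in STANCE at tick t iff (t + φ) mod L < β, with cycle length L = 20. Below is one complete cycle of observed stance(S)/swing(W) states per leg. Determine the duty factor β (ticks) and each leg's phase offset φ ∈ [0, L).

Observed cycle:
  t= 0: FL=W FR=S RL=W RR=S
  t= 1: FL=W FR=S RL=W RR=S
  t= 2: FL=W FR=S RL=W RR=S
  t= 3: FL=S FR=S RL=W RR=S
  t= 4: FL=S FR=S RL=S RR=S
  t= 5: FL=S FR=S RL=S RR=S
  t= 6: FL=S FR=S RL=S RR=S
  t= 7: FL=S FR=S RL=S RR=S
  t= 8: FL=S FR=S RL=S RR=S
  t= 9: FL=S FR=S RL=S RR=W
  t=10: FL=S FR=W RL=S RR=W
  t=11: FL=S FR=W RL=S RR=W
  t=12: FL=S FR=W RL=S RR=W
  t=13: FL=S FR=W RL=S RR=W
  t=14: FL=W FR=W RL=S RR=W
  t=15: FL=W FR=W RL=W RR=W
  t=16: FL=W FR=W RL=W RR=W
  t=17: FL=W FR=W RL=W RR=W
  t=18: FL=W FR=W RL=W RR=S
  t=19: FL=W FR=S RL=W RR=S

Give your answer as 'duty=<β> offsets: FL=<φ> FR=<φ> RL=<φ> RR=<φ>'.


duty β = stance ticks per leg = 11
FL: stance ticks = 11; W→S at t=3 → φ=17
FR: stance ticks = 11; W→S at t=19 → φ=1
RL: stance ticks = 11; W→S at t=4 → φ=16
RR: stance ticks = 11; W→S at t=18 → φ=2

duty=11 offsets: FL=17 FR=1 RL=16 RR=2


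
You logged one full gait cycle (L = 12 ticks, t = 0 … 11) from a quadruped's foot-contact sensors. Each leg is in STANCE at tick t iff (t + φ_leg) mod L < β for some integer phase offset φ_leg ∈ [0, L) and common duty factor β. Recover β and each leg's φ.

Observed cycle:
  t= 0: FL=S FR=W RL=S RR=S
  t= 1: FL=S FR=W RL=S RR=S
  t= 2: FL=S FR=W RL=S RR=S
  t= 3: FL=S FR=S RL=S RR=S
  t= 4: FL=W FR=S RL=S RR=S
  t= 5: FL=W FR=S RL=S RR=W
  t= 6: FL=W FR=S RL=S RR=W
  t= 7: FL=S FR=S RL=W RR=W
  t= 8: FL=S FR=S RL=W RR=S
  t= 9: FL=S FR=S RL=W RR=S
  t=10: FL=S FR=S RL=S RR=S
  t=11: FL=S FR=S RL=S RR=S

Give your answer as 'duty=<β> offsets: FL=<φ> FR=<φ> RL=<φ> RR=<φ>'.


duty β = stance ticks per leg = 9
FL: stance ticks = 9; W→S at t=7 → φ=5
FR: stance ticks = 9; W→S at t=3 → φ=9
RL: stance ticks = 9; W→S at t=10 → φ=2
RR: stance ticks = 9; W→S at t=8 → φ=4

duty=9 offsets: FL=5 FR=9 RL=2 RR=4


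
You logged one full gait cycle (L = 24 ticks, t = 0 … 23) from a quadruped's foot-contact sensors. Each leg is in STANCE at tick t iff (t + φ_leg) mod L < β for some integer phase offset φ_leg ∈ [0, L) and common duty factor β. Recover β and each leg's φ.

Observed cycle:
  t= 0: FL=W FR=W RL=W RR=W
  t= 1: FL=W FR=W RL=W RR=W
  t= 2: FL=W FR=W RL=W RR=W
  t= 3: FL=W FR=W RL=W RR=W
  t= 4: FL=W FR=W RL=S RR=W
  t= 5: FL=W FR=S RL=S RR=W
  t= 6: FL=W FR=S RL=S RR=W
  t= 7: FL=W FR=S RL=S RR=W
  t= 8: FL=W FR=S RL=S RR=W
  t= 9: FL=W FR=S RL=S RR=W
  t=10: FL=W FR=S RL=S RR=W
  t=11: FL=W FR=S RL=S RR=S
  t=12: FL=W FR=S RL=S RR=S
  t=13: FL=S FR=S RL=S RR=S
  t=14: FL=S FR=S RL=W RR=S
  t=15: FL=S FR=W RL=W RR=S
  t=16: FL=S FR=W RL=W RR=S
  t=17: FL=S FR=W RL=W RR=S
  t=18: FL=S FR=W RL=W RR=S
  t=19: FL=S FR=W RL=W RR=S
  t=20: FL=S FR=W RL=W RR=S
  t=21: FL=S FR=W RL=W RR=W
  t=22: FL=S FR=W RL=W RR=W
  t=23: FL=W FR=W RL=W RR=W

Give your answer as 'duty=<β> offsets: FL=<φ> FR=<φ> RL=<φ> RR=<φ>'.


duty β = stance ticks per leg = 10
FL: stance ticks = 10; W→S at t=13 → φ=11
FR: stance ticks = 10; W→S at t=5 → φ=19
RL: stance ticks = 10; W→S at t=4 → φ=20
RR: stance ticks = 10; W→S at t=11 → φ=13

duty=10 offsets: FL=11 FR=19 RL=20 RR=13


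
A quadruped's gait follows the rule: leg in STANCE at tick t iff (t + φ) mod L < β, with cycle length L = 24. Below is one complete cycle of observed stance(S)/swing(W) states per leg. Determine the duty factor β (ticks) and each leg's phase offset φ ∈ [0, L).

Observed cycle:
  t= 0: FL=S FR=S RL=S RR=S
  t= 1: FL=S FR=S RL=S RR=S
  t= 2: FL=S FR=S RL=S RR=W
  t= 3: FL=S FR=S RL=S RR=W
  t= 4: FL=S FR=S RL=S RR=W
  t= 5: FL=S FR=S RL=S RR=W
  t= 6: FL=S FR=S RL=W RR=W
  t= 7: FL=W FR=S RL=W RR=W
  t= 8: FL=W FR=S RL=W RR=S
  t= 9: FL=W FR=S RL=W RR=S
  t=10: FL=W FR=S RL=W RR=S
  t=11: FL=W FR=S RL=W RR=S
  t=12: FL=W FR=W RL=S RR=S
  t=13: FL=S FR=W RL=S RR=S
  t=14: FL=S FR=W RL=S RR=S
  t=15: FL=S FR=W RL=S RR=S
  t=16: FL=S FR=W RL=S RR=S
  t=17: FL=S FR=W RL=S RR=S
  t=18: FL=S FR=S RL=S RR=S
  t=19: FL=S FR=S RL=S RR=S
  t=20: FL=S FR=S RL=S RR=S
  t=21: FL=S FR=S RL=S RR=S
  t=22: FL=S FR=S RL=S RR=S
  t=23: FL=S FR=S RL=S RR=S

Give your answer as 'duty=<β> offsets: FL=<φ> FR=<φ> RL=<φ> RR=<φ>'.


duty β = stance ticks per leg = 18
FL: stance ticks = 18; W→S at t=13 → φ=11
FR: stance ticks = 18; W→S at t=18 → φ=6
RL: stance ticks = 18; W→S at t=12 → φ=12
RR: stance ticks = 18; W→S at t=8 → φ=16

duty=18 offsets: FL=11 FR=6 RL=12 RR=16


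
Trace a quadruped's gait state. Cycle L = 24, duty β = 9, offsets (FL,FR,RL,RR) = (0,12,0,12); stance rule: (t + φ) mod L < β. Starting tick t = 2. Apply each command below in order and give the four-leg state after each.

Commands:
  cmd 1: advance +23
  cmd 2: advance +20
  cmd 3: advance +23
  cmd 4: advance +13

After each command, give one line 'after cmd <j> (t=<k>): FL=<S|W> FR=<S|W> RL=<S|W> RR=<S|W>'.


after cmd 1 (t=25): FL=S FR=W RL=S RR=W
after cmd 2 (t=45): FL=W FR=W RL=W RR=W
after cmd 3 (t=68): FL=W FR=S RL=W RR=S
after cmd 4 (t=81): FL=W FR=W RL=W RR=W

start t=2: FL=S FR=W RL=S RR=W
cmd 1: advance +23 → t=25, phase=(1,13,1,13) → FL=S FR=W RL=S RR=W
cmd 2: advance +20 → t=45, phase=(21,9,21,9) → FL=W FR=W RL=W RR=W
cmd 3: advance +23 → t=68, phase=(20,8,20,8) → FL=W FR=S RL=W RR=S
cmd 4: advance +13 → t=81, phase=(9,21,9,21) → FL=W FR=W RL=W RR=W


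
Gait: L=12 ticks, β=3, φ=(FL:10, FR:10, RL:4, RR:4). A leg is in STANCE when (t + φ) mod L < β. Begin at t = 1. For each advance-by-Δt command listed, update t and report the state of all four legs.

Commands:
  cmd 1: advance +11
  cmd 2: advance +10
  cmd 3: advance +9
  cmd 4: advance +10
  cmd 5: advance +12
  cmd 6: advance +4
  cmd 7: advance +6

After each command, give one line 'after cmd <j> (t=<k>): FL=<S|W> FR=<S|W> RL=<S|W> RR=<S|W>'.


after cmd 1 (t=12): FL=W FR=W RL=W RR=W
after cmd 2 (t=22): FL=W FR=W RL=S RR=S
after cmd 3 (t=31): FL=W FR=W RL=W RR=W
after cmd 4 (t=41): FL=W FR=W RL=W RR=W
after cmd 5 (t=53): FL=W FR=W RL=W RR=W
after cmd 6 (t=57): FL=W FR=W RL=S RR=S
after cmd 7 (t=63): FL=S FR=S RL=W RR=W

start t=1: FL=W FR=W RL=W RR=W
cmd 1: advance +11 → t=12, phase=(10,10,4,4) → FL=W FR=W RL=W RR=W
cmd 2: advance +10 → t=22, phase=(8,8,2,2) → FL=W FR=W RL=S RR=S
cmd 3: advance +9 → t=31, phase=(5,5,11,11) → FL=W FR=W RL=W RR=W
cmd 4: advance +10 → t=41, phase=(3,3,9,9) → FL=W FR=W RL=W RR=W
cmd 5: advance +12 → t=53, phase=(3,3,9,9) → FL=W FR=W RL=W RR=W
cmd 6: advance +4 → t=57, phase=(7,7,1,1) → FL=W FR=W RL=S RR=S
cmd 7: advance +6 → t=63, phase=(1,1,7,7) → FL=S FR=S RL=W RR=W


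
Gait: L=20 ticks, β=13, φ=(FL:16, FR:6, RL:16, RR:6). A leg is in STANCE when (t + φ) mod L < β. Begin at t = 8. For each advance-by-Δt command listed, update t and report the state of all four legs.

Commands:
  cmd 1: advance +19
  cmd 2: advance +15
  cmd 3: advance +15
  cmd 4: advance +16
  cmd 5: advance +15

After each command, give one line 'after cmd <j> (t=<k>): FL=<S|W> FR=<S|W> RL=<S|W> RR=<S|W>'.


after cmd 1 (t=27): FL=S FR=W RL=S RR=W
after cmd 2 (t=42): FL=W FR=S RL=W RR=S
after cmd 3 (t=57): FL=W FR=S RL=W RR=S
after cmd 4 (t=73): FL=S FR=W RL=S RR=W
after cmd 5 (t=88): FL=S FR=W RL=S RR=W

start t=8: FL=S FR=W RL=S RR=W
cmd 1: advance +19 → t=27, phase=(3,13,3,13) → FL=S FR=W RL=S RR=W
cmd 2: advance +15 → t=42, phase=(18,8,18,8) → FL=W FR=S RL=W RR=S
cmd 3: advance +15 → t=57, phase=(13,3,13,3) → FL=W FR=S RL=W RR=S
cmd 4: advance +16 → t=73, phase=(9,19,9,19) → FL=S FR=W RL=S RR=W
cmd 5: advance +15 → t=88, phase=(4,14,4,14) → FL=S FR=W RL=S RR=W


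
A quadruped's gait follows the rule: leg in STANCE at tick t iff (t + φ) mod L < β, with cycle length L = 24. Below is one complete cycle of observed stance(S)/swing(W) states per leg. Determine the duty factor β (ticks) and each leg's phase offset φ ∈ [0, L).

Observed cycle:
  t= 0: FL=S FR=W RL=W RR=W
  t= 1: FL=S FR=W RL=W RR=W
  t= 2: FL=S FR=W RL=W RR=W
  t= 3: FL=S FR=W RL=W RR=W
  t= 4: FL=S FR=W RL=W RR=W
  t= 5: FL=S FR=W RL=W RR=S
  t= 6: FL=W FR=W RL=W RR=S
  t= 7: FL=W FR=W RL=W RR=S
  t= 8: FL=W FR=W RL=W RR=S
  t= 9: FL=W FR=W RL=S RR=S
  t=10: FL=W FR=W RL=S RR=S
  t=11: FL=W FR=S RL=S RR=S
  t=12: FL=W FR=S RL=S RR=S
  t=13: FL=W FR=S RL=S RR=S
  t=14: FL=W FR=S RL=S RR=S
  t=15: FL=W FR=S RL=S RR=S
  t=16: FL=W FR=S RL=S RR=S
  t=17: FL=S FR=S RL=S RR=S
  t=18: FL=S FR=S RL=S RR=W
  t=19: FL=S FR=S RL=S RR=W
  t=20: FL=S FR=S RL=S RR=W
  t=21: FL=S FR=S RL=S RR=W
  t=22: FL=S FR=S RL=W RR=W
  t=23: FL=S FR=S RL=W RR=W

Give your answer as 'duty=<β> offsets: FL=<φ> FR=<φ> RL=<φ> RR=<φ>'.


duty β = stance ticks per leg = 13
FL: stance ticks = 13; W→S at t=17 → φ=7
FR: stance ticks = 13; W→S at t=11 → φ=13
RL: stance ticks = 13; W→S at t=9 → φ=15
RR: stance ticks = 13; W→S at t=5 → φ=19

duty=13 offsets: FL=7 FR=13 RL=15 RR=19


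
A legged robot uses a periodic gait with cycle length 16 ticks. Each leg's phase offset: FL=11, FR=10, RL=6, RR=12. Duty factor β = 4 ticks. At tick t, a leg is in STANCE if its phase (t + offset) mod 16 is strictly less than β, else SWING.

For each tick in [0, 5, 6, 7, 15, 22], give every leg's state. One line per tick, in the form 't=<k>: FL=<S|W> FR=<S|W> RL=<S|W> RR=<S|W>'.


t=0: phase=(11,10,6,12) vs β=4 → FL=W FR=W RL=W RR=W
t=5: phase=(0,15,11,1) vs β=4 → FL=S FR=W RL=W RR=S
t=6: phase=(1,0,12,2) vs β=4 → FL=S FR=S RL=W RR=S
t=7: phase=(2,1,13,3) vs β=4 → FL=S FR=S RL=W RR=S
t=15: phase=(10,9,5,11) vs β=4 → FL=W FR=W RL=W RR=W
t=22: phase=(1,0,12,2) vs β=4 → FL=S FR=S RL=W RR=S

t=0: FL=W FR=W RL=W RR=W
t=5: FL=S FR=W RL=W RR=S
t=6: FL=S FR=S RL=W RR=S
t=7: FL=S FR=S RL=W RR=S
t=15: FL=W FR=W RL=W RR=W
t=22: FL=S FR=S RL=W RR=S


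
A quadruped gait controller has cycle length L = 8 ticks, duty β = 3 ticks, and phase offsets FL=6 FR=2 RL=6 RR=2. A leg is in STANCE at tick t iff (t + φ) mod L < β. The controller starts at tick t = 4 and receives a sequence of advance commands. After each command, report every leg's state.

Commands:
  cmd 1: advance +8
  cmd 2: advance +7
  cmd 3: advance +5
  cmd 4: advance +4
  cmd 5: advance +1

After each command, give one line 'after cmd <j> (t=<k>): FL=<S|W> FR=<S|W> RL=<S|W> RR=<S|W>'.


after cmd 1 (t=12): FL=S FR=W RL=S RR=W
after cmd 2 (t=19): FL=S FR=W RL=S RR=W
after cmd 3 (t=24): FL=W FR=S RL=W RR=S
after cmd 4 (t=28): FL=S FR=W RL=S RR=W
after cmd 5 (t=29): FL=W FR=W RL=W RR=W

start t=4: FL=S FR=W RL=S RR=W
cmd 1: advance +8 → t=12, phase=(2,6,2,6) → FL=S FR=W RL=S RR=W
cmd 2: advance +7 → t=19, phase=(1,5,1,5) → FL=S FR=W RL=S RR=W
cmd 3: advance +5 → t=24, phase=(6,2,6,2) → FL=W FR=S RL=W RR=S
cmd 4: advance +4 → t=28, phase=(2,6,2,6) → FL=S FR=W RL=S RR=W
cmd 5: advance +1 → t=29, phase=(3,7,3,7) → FL=W FR=W RL=W RR=W


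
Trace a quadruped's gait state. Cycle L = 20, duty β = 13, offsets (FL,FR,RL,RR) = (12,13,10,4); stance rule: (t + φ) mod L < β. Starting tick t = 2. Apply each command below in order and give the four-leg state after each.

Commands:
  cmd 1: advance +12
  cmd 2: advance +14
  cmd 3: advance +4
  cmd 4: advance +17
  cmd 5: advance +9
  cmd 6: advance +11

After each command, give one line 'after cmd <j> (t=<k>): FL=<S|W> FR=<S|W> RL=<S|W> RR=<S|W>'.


after cmd 1 (t=14): FL=S FR=S RL=S RR=W
after cmd 2 (t=28): FL=S FR=S RL=W RR=S
after cmd 3 (t=32): FL=S FR=S RL=S RR=W
after cmd 4 (t=49): FL=S FR=S RL=W RR=W
after cmd 5 (t=58): FL=S FR=S RL=S RR=S
after cmd 6 (t=69): FL=S FR=S RL=W RR=W

start t=2: FL=W FR=W RL=S RR=S
cmd 1: advance +12 → t=14, phase=(6,7,4,18) → FL=S FR=S RL=S RR=W
cmd 2: advance +14 → t=28, phase=(0,1,18,12) → FL=S FR=S RL=W RR=S
cmd 3: advance +4 → t=32, phase=(4,5,2,16) → FL=S FR=S RL=S RR=W
cmd 4: advance +17 → t=49, phase=(1,2,19,13) → FL=S FR=S RL=W RR=W
cmd 5: advance +9 → t=58, phase=(10,11,8,2) → FL=S FR=S RL=S RR=S
cmd 6: advance +11 → t=69, phase=(1,2,19,13) → FL=S FR=S RL=W RR=W


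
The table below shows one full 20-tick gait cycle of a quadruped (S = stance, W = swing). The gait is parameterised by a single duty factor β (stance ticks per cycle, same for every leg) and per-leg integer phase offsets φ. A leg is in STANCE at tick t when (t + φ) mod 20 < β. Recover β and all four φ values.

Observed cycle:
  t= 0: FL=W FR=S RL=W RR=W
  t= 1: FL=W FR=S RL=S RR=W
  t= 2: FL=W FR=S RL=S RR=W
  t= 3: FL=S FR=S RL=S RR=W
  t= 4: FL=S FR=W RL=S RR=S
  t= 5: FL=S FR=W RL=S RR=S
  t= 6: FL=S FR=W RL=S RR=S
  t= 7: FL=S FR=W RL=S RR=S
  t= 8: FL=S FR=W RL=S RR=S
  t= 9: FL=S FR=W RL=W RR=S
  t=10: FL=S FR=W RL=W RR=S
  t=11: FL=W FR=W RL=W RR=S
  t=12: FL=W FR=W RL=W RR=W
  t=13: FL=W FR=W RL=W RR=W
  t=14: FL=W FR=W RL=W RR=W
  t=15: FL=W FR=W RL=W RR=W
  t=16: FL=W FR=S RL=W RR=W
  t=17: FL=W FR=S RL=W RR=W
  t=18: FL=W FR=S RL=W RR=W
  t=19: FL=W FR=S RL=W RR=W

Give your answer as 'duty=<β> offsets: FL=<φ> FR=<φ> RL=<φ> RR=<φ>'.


duty β = stance ticks per leg = 8
FL: stance ticks = 8; W→S at t=3 → φ=17
FR: stance ticks = 8; W→S at t=16 → φ=4
RL: stance ticks = 8; W→S at t=1 → φ=19
RR: stance ticks = 8; W→S at t=4 → φ=16

duty=8 offsets: FL=17 FR=4 RL=19 RR=16


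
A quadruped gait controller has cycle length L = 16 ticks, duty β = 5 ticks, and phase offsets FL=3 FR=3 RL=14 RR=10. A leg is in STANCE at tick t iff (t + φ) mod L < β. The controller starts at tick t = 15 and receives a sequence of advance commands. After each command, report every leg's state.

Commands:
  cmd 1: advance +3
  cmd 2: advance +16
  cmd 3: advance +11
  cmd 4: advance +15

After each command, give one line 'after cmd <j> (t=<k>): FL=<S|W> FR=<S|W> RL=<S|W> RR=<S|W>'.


start t=15: FL=S FR=S RL=W RR=W
cmd 1: advance +3 → t=18, phase=(5,5,0,12) → FL=W FR=W RL=S RR=W
cmd 2: advance +16 → t=34, phase=(5,5,0,12) → FL=W FR=W RL=S RR=W
cmd 3: advance +11 → t=45, phase=(0,0,11,7) → FL=S FR=S RL=W RR=W
cmd 4: advance +15 → t=60, phase=(15,15,10,6) → FL=W FR=W RL=W RR=W

after cmd 1 (t=18): FL=W FR=W RL=S RR=W
after cmd 2 (t=34): FL=W FR=W RL=S RR=W
after cmd 3 (t=45): FL=S FR=S RL=W RR=W
after cmd 4 (t=60): FL=W FR=W RL=W RR=W


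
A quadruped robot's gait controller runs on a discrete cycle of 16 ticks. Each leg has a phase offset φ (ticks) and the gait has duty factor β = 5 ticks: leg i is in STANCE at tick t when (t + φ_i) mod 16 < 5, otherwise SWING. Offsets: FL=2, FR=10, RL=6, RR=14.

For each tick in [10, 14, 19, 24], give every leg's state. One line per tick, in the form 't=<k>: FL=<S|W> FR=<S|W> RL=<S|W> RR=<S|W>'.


t=10: phase=(12,4,0,8) vs β=5 → FL=W FR=S RL=S RR=W
t=14: phase=(0,8,4,12) vs β=5 → FL=S FR=W RL=S RR=W
t=19: phase=(5,13,9,1) vs β=5 → FL=W FR=W RL=W RR=S
t=24: phase=(10,2,14,6) vs β=5 → FL=W FR=S RL=W RR=W

t=10: FL=W FR=S RL=S RR=W
t=14: FL=S FR=W RL=S RR=W
t=19: FL=W FR=W RL=W RR=S
t=24: FL=W FR=S RL=W RR=W


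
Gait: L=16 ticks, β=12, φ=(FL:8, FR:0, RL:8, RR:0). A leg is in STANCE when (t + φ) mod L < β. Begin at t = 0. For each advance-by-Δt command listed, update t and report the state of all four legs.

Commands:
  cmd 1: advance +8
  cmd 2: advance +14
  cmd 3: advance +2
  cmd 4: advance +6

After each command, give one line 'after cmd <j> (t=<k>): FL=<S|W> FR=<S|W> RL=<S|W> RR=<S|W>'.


start t=0: FL=S FR=S RL=S RR=S
cmd 1: advance +8 → t=8, phase=(0,8,0,8) → FL=S FR=S RL=S RR=S
cmd 2: advance +14 → t=22, phase=(14,6,14,6) → FL=W FR=S RL=W RR=S
cmd 3: advance +2 → t=24, phase=(0,8,0,8) → FL=S FR=S RL=S RR=S
cmd 4: advance +6 → t=30, phase=(6,14,6,14) → FL=S FR=W RL=S RR=W

after cmd 1 (t=8): FL=S FR=S RL=S RR=S
after cmd 2 (t=22): FL=W FR=S RL=W RR=S
after cmd 3 (t=24): FL=S FR=S RL=S RR=S
after cmd 4 (t=30): FL=S FR=W RL=S RR=W


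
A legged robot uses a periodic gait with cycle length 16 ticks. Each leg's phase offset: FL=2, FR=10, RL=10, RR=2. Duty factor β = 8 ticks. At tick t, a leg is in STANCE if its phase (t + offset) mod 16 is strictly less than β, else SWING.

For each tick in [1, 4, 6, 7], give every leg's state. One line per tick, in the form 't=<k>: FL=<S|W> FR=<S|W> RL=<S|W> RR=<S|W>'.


t=1: FL=S FR=W RL=W RR=S
t=4: FL=S FR=W RL=W RR=S
t=6: FL=W FR=S RL=S RR=W
t=7: FL=W FR=S RL=S RR=W

t=1: phase=(3,11,11,3) vs β=8 → FL=S FR=W RL=W RR=S
t=4: phase=(6,14,14,6) vs β=8 → FL=S FR=W RL=W RR=S
t=6: phase=(8,0,0,8) vs β=8 → FL=W FR=S RL=S RR=W
t=7: phase=(9,1,1,9) vs β=8 → FL=W FR=S RL=S RR=W


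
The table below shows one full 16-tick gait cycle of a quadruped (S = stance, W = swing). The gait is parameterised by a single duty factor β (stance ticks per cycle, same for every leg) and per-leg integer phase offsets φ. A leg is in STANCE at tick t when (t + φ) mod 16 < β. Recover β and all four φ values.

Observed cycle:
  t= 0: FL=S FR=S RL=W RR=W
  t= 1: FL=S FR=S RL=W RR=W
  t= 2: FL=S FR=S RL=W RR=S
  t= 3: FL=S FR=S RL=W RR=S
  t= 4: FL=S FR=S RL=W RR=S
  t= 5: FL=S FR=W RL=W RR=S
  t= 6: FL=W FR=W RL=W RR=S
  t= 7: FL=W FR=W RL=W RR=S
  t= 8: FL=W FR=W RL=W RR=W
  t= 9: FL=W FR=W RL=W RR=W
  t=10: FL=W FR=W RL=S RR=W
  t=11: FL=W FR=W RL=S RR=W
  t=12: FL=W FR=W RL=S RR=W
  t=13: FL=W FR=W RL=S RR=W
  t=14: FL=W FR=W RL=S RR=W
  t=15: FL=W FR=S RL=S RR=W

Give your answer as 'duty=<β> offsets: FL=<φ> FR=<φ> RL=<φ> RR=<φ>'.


duty β = stance ticks per leg = 6
FL: stance ticks = 6; W→S at t=0 → φ=0
FR: stance ticks = 6; W→S at t=15 → φ=1
RL: stance ticks = 6; W→S at t=10 → φ=6
RR: stance ticks = 6; W→S at t=2 → φ=14

duty=6 offsets: FL=0 FR=1 RL=6 RR=14


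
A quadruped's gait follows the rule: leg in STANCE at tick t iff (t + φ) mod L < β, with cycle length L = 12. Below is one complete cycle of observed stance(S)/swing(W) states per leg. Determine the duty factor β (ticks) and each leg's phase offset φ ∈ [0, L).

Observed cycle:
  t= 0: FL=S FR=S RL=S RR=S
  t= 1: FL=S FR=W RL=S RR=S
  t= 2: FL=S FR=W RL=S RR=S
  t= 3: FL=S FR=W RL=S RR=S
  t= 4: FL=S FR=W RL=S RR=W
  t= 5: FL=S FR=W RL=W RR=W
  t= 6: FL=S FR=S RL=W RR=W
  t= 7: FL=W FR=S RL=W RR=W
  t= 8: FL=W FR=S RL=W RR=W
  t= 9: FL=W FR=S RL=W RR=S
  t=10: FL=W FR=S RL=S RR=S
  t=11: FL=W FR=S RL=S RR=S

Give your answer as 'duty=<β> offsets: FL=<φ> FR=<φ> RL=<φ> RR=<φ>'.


duty=7 offsets: FL=0 FR=6 RL=2 RR=3

duty β = stance ticks per leg = 7
FL: stance ticks = 7; W→S at t=0 → φ=0
FR: stance ticks = 7; W→S at t=6 → φ=6
RL: stance ticks = 7; W→S at t=10 → φ=2
RR: stance ticks = 7; W→S at t=9 → φ=3


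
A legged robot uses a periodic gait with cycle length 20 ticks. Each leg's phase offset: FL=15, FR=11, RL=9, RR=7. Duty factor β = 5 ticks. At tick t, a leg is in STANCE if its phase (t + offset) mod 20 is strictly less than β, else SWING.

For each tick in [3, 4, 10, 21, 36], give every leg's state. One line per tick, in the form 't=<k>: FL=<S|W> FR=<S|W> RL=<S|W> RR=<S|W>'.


t=3: FL=W FR=W RL=W RR=W
t=4: FL=W FR=W RL=W RR=W
t=10: FL=W FR=S RL=W RR=W
t=21: FL=W FR=W RL=W RR=W
t=36: FL=W FR=W RL=W RR=S

t=3: phase=(18,14,12,10) vs β=5 → FL=W FR=W RL=W RR=W
t=4: phase=(19,15,13,11) vs β=5 → FL=W FR=W RL=W RR=W
t=10: phase=(5,1,19,17) vs β=5 → FL=W FR=S RL=W RR=W
t=21: phase=(16,12,10,8) vs β=5 → FL=W FR=W RL=W RR=W
t=36: phase=(11,7,5,3) vs β=5 → FL=W FR=W RL=W RR=S


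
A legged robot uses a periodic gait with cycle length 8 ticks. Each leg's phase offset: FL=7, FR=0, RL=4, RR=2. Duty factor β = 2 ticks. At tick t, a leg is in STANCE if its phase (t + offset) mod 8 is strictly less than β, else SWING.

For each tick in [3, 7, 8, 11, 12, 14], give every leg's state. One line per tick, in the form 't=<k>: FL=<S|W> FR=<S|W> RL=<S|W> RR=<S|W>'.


t=3: phase=(2,3,7,5) vs β=2 → FL=W FR=W RL=W RR=W
t=7: phase=(6,7,3,1) vs β=2 → FL=W FR=W RL=W RR=S
t=8: phase=(7,0,4,2) vs β=2 → FL=W FR=S RL=W RR=W
t=11: phase=(2,3,7,5) vs β=2 → FL=W FR=W RL=W RR=W
t=12: phase=(3,4,0,6) vs β=2 → FL=W FR=W RL=S RR=W
t=14: phase=(5,6,2,0) vs β=2 → FL=W FR=W RL=W RR=S

t=3: FL=W FR=W RL=W RR=W
t=7: FL=W FR=W RL=W RR=S
t=8: FL=W FR=S RL=W RR=W
t=11: FL=W FR=W RL=W RR=W
t=12: FL=W FR=W RL=S RR=W
t=14: FL=W FR=W RL=W RR=S


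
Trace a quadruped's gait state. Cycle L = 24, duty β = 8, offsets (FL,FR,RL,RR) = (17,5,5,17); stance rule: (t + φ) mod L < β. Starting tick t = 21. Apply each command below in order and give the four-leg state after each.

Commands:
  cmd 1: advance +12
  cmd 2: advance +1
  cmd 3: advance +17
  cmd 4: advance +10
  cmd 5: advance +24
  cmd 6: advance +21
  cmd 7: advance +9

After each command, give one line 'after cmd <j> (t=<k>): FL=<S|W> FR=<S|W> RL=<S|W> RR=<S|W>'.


start t=21: FL=W FR=S RL=S RR=W
cmd 1: advance +12 → t=33, phase=(2,14,14,2) → FL=S FR=W RL=W RR=S
cmd 2: advance +1 → t=34, phase=(3,15,15,3) → FL=S FR=W RL=W RR=S
cmd 3: advance +17 → t=51, phase=(20,8,8,20) → FL=W FR=W RL=W RR=W
cmd 4: advance +10 → t=61, phase=(6,18,18,6) → FL=S FR=W RL=W RR=S
cmd 5: advance +24 → t=85, phase=(6,18,18,6) → FL=S FR=W RL=W RR=S
cmd 6: advance +21 → t=106, phase=(3,15,15,3) → FL=S FR=W RL=W RR=S
cmd 7: advance +9 → t=115, phase=(12,0,0,12) → FL=W FR=S RL=S RR=W

after cmd 1 (t=33): FL=S FR=W RL=W RR=S
after cmd 2 (t=34): FL=S FR=W RL=W RR=S
after cmd 3 (t=51): FL=W FR=W RL=W RR=W
after cmd 4 (t=61): FL=S FR=W RL=W RR=S
after cmd 5 (t=85): FL=S FR=W RL=W RR=S
after cmd 6 (t=106): FL=S FR=W RL=W RR=S
after cmd 7 (t=115): FL=W FR=S RL=S RR=W


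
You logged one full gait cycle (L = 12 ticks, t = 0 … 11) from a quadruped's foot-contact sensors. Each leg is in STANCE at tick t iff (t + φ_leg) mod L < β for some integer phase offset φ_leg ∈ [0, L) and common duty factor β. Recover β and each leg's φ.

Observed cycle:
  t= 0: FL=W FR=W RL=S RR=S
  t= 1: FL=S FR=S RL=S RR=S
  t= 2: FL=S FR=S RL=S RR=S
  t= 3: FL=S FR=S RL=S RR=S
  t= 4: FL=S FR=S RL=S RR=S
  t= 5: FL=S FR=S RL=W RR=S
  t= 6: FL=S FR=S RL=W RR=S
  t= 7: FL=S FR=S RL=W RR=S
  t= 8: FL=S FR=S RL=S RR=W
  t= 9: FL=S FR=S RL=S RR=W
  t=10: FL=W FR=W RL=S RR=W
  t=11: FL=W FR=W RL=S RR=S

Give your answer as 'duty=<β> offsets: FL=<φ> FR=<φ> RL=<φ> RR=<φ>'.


duty β = stance ticks per leg = 9
FL: stance ticks = 9; W→S at t=1 → φ=11
FR: stance ticks = 9; W→S at t=1 → φ=11
RL: stance ticks = 9; W→S at t=8 → φ=4
RR: stance ticks = 9; W→S at t=11 → φ=1

duty=9 offsets: FL=11 FR=11 RL=4 RR=1


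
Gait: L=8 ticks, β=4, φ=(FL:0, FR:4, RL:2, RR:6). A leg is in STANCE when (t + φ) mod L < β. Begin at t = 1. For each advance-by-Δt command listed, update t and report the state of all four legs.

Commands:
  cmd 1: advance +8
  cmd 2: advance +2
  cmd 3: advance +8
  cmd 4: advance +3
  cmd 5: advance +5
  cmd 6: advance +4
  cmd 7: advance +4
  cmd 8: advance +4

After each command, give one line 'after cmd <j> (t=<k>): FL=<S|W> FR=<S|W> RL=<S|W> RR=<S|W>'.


after cmd 1 (t=9): FL=S FR=W RL=S RR=W
after cmd 2 (t=11): FL=S FR=W RL=W RR=S
after cmd 3 (t=19): FL=S FR=W RL=W RR=S
after cmd 4 (t=22): FL=W FR=S RL=S RR=W
after cmd 5 (t=27): FL=S FR=W RL=W RR=S
after cmd 6 (t=31): FL=W FR=S RL=S RR=W
after cmd 7 (t=35): FL=S FR=W RL=W RR=S
after cmd 8 (t=39): FL=W FR=S RL=S RR=W

start t=1: FL=S FR=W RL=S RR=W
cmd 1: advance +8 → t=9, phase=(1,5,3,7) → FL=S FR=W RL=S RR=W
cmd 2: advance +2 → t=11, phase=(3,7,5,1) → FL=S FR=W RL=W RR=S
cmd 3: advance +8 → t=19, phase=(3,7,5,1) → FL=S FR=W RL=W RR=S
cmd 4: advance +3 → t=22, phase=(6,2,0,4) → FL=W FR=S RL=S RR=W
cmd 5: advance +5 → t=27, phase=(3,7,5,1) → FL=S FR=W RL=W RR=S
cmd 6: advance +4 → t=31, phase=(7,3,1,5) → FL=W FR=S RL=S RR=W
cmd 7: advance +4 → t=35, phase=(3,7,5,1) → FL=S FR=W RL=W RR=S
cmd 8: advance +4 → t=39, phase=(7,3,1,5) → FL=W FR=S RL=S RR=W


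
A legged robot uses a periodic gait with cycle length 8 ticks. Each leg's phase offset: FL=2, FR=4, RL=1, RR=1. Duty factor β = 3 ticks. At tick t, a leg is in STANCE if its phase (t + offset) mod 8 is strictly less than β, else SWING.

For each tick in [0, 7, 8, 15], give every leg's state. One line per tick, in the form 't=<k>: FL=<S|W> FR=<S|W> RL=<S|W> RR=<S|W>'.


t=0: FL=S FR=W RL=S RR=S
t=7: FL=S FR=W RL=S RR=S
t=8: FL=S FR=W RL=S RR=S
t=15: FL=S FR=W RL=S RR=S

t=0: phase=(2,4,1,1) vs β=3 → FL=S FR=W RL=S RR=S
t=7: phase=(1,3,0,0) vs β=3 → FL=S FR=W RL=S RR=S
t=8: phase=(2,4,1,1) vs β=3 → FL=S FR=W RL=S RR=S
t=15: phase=(1,3,0,0) vs β=3 → FL=S FR=W RL=S RR=S


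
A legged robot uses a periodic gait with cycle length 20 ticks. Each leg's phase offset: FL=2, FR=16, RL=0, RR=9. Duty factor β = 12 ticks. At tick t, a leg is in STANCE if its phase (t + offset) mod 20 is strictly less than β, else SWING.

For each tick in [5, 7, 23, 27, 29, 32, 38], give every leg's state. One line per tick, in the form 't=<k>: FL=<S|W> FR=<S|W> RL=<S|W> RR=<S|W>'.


t=5: phase=(7,1,5,14) vs β=12 → FL=S FR=S RL=S RR=W
t=7: phase=(9,3,7,16) vs β=12 → FL=S FR=S RL=S RR=W
t=23: phase=(5,19,3,12) vs β=12 → FL=S FR=W RL=S RR=W
t=27: phase=(9,3,7,16) vs β=12 → FL=S FR=S RL=S RR=W
t=29: phase=(11,5,9,18) vs β=12 → FL=S FR=S RL=S RR=W
t=32: phase=(14,8,12,1) vs β=12 → FL=W FR=S RL=W RR=S
t=38: phase=(0,14,18,7) vs β=12 → FL=S FR=W RL=W RR=S

t=5: FL=S FR=S RL=S RR=W
t=7: FL=S FR=S RL=S RR=W
t=23: FL=S FR=W RL=S RR=W
t=27: FL=S FR=S RL=S RR=W
t=29: FL=S FR=S RL=S RR=W
t=32: FL=W FR=S RL=W RR=S
t=38: FL=S FR=W RL=W RR=S


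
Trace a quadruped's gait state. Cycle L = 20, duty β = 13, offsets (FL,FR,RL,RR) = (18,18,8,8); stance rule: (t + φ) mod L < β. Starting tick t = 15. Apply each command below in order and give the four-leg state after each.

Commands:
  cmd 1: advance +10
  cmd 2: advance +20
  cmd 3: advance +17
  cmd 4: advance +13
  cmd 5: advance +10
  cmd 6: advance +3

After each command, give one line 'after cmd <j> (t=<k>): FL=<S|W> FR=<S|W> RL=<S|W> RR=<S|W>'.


after cmd 1 (t=25): FL=S FR=S RL=W RR=W
after cmd 2 (t=45): FL=S FR=S RL=W RR=W
after cmd 3 (t=62): FL=S FR=S RL=S RR=S
after cmd 4 (t=75): FL=W FR=W RL=S RR=S
after cmd 5 (t=85): FL=S FR=S RL=W RR=W
after cmd 6 (t=88): FL=S FR=S RL=W RR=W

start t=15: FL=W FR=W RL=S RR=S
cmd 1: advance +10 → t=25, phase=(3,3,13,13) → FL=S FR=S RL=W RR=W
cmd 2: advance +20 → t=45, phase=(3,3,13,13) → FL=S FR=S RL=W RR=W
cmd 3: advance +17 → t=62, phase=(0,0,10,10) → FL=S FR=S RL=S RR=S
cmd 4: advance +13 → t=75, phase=(13,13,3,3) → FL=W FR=W RL=S RR=S
cmd 5: advance +10 → t=85, phase=(3,3,13,13) → FL=S FR=S RL=W RR=W
cmd 6: advance +3 → t=88, phase=(6,6,16,16) → FL=S FR=S RL=W RR=W


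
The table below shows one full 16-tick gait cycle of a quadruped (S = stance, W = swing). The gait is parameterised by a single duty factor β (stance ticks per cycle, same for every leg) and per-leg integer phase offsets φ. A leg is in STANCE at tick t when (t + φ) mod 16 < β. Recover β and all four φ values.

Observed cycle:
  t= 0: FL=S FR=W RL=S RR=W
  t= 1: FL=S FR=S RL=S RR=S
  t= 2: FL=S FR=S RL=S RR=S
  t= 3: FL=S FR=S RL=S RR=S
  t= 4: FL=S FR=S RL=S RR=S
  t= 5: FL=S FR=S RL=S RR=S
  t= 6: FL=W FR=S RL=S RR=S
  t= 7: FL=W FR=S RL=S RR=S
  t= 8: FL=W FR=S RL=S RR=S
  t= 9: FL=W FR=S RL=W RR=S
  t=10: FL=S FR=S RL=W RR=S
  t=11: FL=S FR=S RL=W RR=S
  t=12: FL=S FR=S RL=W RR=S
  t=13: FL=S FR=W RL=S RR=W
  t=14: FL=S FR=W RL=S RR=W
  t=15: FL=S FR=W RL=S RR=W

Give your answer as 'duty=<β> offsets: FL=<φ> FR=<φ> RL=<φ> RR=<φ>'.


duty β = stance ticks per leg = 12
FL: stance ticks = 12; W→S at t=10 → φ=6
FR: stance ticks = 12; W→S at t=1 → φ=15
RL: stance ticks = 12; W→S at t=13 → φ=3
RR: stance ticks = 12; W→S at t=1 → φ=15

duty=12 offsets: FL=6 FR=15 RL=3 RR=15


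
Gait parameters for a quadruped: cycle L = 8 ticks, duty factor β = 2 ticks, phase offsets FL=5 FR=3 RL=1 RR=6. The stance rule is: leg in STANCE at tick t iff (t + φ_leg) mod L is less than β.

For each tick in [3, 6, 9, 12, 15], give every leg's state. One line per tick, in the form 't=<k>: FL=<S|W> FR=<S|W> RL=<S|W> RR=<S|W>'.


t=3: phase=(0,6,4,1) vs β=2 → FL=S FR=W RL=W RR=S
t=6: phase=(3,1,7,4) vs β=2 → FL=W FR=S RL=W RR=W
t=9: phase=(6,4,2,7) vs β=2 → FL=W FR=W RL=W RR=W
t=12: phase=(1,7,5,2) vs β=2 → FL=S FR=W RL=W RR=W
t=15: phase=(4,2,0,5) vs β=2 → FL=W FR=W RL=S RR=W

t=3: FL=S FR=W RL=W RR=S
t=6: FL=W FR=S RL=W RR=W
t=9: FL=W FR=W RL=W RR=W
t=12: FL=S FR=W RL=W RR=W
t=15: FL=W FR=W RL=S RR=W


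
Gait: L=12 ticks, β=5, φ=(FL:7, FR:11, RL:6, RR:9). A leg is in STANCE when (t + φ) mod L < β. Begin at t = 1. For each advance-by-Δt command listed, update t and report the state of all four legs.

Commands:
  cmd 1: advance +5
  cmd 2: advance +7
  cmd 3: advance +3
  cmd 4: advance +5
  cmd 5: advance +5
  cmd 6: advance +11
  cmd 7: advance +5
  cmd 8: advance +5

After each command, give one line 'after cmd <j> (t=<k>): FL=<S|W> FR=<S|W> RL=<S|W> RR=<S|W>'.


after cmd 1 (t=6): FL=S FR=W RL=S RR=S
after cmd 2 (t=13): FL=W FR=S RL=W RR=W
after cmd 3 (t=16): FL=W FR=S RL=W RR=S
after cmd 4 (t=21): FL=S FR=W RL=S RR=W
after cmd 5 (t=26): FL=W FR=S RL=W RR=W
after cmd 6 (t=37): FL=W FR=S RL=W RR=W
after cmd 7 (t=42): FL=S FR=W RL=S RR=S
after cmd 8 (t=47): FL=W FR=W RL=W RR=W

start t=1: FL=W FR=S RL=W RR=W
cmd 1: advance +5 → t=6, phase=(1,5,0,3) → FL=S FR=W RL=S RR=S
cmd 2: advance +7 → t=13, phase=(8,0,7,10) → FL=W FR=S RL=W RR=W
cmd 3: advance +3 → t=16, phase=(11,3,10,1) → FL=W FR=S RL=W RR=S
cmd 4: advance +5 → t=21, phase=(4,8,3,6) → FL=S FR=W RL=S RR=W
cmd 5: advance +5 → t=26, phase=(9,1,8,11) → FL=W FR=S RL=W RR=W
cmd 6: advance +11 → t=37, phase=(8,0,7,10) → FL=W FR=S RL=W RR=W
cmd 7: advance +5 → t=42, phase=(1,5,0,3) → FL=S FR=W RL=S RR=S
cmd 8: advance +5 → t=47, phase=(6,10,5,8) → FL=W FR=W RL=W RR=W


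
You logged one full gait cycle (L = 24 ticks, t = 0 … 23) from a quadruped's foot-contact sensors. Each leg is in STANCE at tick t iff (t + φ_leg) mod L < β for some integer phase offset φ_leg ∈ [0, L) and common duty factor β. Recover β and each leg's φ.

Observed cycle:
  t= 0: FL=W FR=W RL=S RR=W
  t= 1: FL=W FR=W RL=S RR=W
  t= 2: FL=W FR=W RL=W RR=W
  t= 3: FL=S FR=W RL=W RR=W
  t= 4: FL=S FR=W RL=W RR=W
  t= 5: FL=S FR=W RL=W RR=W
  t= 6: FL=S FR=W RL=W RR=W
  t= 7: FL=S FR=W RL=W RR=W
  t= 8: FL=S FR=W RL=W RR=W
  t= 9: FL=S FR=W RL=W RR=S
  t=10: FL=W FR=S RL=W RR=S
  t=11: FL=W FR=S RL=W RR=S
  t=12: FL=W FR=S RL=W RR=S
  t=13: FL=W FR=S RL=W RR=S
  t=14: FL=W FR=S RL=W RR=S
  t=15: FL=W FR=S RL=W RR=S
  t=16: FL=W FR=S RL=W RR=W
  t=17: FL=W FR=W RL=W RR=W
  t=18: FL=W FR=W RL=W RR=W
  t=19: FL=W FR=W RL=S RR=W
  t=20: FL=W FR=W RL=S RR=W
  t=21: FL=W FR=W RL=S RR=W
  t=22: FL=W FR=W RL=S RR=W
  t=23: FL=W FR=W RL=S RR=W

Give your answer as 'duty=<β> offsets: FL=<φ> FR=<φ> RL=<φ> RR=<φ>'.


duty=7 offsets: FL=21 FR=14 RL=5 RR=15

duty β = stance ticks per leg = 7
FL: stance ticks = 7; W→S at t=3 → φ=21
FR: stance ticks = 7; W→S at t=10 → φ=14
RL: stance ticks = 7; W→S at t=19 → φ=5
RR: stance ticks = 7; W→S at t=9 → φ=15
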